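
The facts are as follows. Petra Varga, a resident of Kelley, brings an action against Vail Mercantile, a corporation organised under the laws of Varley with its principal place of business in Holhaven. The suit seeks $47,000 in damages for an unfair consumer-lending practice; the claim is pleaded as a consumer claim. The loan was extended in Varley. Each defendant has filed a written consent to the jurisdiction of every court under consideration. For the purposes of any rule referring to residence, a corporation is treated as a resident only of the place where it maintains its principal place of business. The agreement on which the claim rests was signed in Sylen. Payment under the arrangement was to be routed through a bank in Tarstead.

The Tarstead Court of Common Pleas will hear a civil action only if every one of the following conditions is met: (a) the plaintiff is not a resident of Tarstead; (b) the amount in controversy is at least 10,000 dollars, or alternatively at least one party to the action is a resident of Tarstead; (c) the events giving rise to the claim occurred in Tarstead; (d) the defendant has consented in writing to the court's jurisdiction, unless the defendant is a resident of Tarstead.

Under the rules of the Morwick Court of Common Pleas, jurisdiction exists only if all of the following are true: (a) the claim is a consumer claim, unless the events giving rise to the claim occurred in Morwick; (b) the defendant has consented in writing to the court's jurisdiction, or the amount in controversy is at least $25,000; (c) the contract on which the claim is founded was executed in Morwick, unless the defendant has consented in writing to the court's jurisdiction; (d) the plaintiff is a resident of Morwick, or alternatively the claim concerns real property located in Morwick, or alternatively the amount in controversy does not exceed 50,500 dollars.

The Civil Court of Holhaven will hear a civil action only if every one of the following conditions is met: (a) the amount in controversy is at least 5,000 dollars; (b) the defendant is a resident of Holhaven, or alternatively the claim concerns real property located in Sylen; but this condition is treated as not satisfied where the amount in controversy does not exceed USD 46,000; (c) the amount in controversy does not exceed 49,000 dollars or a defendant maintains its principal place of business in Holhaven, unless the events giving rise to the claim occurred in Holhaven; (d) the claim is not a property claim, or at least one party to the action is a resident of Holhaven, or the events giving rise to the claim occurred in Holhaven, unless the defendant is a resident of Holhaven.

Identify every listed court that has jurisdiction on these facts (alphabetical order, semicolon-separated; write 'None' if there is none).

the Civil Court of Holhaven; the Morwick Court of Common Pleas

The Tarstead Court of Common Pleas:
  (a) The plaintiff resides in Kelley, which is not Tarstead. Satisfied.
  (b) The amount in controversy is $47,000, which meets the USD 10,000 floor, which satisfies one of the alternatives. Met.
  (c) The operative events occurred in Varley, not Tarstead. Fails.
  (d) Every defendant has filed written consent. Condition met.
  → At least one condition fails; no jurisdiction.
The Morwick Court of Common Pleas:
  (a) The claim is a consumer claim. Met.
  (b) Every defendant has filed written consent, so this disjunct is met. Satisfied.
  (c) The contract was executed in Sylen, not Morwick. But every defendant has filed written consent, and the 'unless' clause therefore excuses the requirement. Satisfied.
  (d) The amount in controversy is $47,000, within the 50,500 dollars ceiling, which satisfies one of the alternatives. Satisfied.
  → All conditions met; jurisdiction exists.
The Civil Court of Holhaven:
  (a) The amount in controversy is $47,000, which meets the 5,000 dollars floor. Condition met.
  (b) The defendant resides in Holhaven, so one alternative holds. The exception is not triggered, since the amount in controversy is 47,000 dollars, above the 46,000 dollars ceiling. Met.
  (c) The amount in controversy is $47,000, within the $49,000 ceiling, so this disjunct is met. Condition met.
  (d) The claim is a consumer claim, not a property claim, so this disjunct is met. Satisfied.
  → Every requirement is satisfied — jurisdiction.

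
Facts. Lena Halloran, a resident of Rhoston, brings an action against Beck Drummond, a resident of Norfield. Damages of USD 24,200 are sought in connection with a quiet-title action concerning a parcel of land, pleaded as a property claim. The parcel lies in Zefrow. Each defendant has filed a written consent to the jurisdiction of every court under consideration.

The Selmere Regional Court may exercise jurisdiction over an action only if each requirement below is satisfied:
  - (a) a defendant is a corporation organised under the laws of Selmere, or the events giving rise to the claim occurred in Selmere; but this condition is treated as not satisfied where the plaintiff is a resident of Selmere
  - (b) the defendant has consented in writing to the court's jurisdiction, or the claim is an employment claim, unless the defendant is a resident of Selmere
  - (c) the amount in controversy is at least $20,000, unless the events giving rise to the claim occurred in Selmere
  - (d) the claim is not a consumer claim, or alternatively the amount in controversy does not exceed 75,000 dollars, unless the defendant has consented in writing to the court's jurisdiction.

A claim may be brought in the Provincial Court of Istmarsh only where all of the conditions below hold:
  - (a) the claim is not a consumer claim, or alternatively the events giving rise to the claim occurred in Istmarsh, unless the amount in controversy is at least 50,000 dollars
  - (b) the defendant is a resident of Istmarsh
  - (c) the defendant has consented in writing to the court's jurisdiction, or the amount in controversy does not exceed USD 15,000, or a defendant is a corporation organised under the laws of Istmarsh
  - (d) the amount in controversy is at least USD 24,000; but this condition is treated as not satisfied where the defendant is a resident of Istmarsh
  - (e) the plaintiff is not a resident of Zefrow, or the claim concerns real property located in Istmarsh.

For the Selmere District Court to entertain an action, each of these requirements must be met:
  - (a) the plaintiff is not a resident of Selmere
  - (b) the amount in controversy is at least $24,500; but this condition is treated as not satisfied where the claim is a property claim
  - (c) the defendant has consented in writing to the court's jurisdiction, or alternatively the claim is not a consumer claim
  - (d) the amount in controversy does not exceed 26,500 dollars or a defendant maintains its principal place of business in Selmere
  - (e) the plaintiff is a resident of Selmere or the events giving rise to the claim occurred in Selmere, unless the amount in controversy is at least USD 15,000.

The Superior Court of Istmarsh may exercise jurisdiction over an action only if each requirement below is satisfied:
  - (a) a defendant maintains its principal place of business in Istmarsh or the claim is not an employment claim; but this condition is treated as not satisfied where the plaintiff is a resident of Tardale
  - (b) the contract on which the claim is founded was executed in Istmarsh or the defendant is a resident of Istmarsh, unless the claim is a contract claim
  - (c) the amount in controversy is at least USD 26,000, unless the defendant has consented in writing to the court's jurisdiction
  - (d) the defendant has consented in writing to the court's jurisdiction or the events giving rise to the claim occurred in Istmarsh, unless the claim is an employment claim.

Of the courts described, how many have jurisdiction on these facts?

0

The Selmere Regional Court:
  (a) No defendant is a corporation; the operative events occurred in Zefrow, not Selmere — none of the alternatives is met. Not met.
  (b) Every defendant has filed written consent — that alternative is enough. Met.
  (c) The amount in controversy is $24,200, which meets the 20,000 dollars floor. Satisfied.
  (d) The claim is a property claim, not a consumer claim, which satisfies one of the alternatives. Satisfied.
  → At least one condition fails; no jurisdiction.
The Provincial Court of Istmarsh:
  (a) The claim is a property claim, not a consumer claim — that alternative is enough. Met.
  (b) The defendant resides in Norfield, not Istmarsh. Fails.
  (c) Every defendant has filed written consent — that alternative is enough. Condition met.
  (d) The amount in controversy is USD 24,200, which meets the USD 24,000 floor. And the carve-out is inapplicable — the defendant resides in Norfield, not Istmarsh. Condition met.
  (e) The plaintiff resides in Rhoston, which is not Zefrow, so one alternative holds. Met.
  → At least one condition fails; no jurisdiction.
The Selmere District Court:
  (a) The plaintiff resides in Rhoston, which is not Selmere. Condition met.
  (b) The amount in controversy is USD 24,200, below the $24,500 floor. Not met.
  (c) Every defendant has filed written consent, so this disjunct is met. Satisfied.
  (d) The amount in controversy is $24,200, within the 26,500 dollars ceiling, so one alternative holds. Met.
  (e) The plaintiff resides in Rhoston, not Selmere; the operative events occurred in Zefrow, not Selmere — none of the alternatives is met. The proviso rescues it, though: the amount in controversy is USD 24,200, which meets the USD 15,000 floor. Satisfied.
  → The court lacks jurisdiction.
The Superior Court of Istmarsh:
  (a) The claim is a property claim, not an employment claim, so one alternative holds. The carve-out does not apply: the plaintiff resides in Rhoston, not Tardale. Satisfied.
  (b) No contract (and hence no place of execution) is alleged; the defendant resides in Norfield, not Istmarsh — every alternative fails. Nor does the 'unless' clause help: the claim is a property claim, not a contract claim. Not satisfied.
  (c) The amount in controversy is 24,200 dollars, below the 26,000 dollars floor. However, every defendant has filed written consent, so the 'unless' proviso supplies this condition. Met.
  (d) Every defendant has filed written consent, which satisfies one of the alternatives. Satisfied.
  → Not every requirement is met — no jurisdiction.
No court satisfies all of its conditions.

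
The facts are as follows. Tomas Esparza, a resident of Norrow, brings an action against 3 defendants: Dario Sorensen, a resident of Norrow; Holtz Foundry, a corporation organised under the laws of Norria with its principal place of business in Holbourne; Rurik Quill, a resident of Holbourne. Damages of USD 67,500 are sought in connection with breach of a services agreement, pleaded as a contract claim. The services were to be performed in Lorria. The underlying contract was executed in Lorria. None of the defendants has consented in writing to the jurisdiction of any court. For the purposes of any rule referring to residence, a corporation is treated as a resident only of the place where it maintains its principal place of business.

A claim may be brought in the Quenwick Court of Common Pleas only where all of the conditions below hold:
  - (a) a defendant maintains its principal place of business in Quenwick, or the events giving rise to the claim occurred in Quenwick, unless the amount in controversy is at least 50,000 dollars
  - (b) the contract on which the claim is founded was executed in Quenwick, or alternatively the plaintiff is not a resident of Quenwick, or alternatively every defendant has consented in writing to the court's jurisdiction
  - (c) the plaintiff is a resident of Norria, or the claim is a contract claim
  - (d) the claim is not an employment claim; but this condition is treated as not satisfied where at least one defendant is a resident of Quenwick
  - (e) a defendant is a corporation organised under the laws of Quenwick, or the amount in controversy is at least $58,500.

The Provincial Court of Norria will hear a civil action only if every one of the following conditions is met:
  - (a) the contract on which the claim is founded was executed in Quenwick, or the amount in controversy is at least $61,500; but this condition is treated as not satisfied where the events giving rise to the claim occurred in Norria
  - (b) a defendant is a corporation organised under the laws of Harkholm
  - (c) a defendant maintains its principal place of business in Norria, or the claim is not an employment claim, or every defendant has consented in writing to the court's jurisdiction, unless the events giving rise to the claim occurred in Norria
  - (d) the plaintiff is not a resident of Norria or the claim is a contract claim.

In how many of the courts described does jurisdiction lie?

The Quenwick Court of Common Pleas:
  (a) The corporate defendant(s) have their principal place of business in Holbourne, not Quenwick; the operative events occurred in Lorria, not Quenwick — none of the alternatives is met. The proviso rescues it, though: the amount in controversy is USD 67,500, which meets the USD 50,000 floor. Condition met.
  (b) The plaintiff resides in Norrow, which is not Quenwick — that alternative is enough. Condition met.
  (c) The claim is a contract claim, which satisfies one of the alternatives. Met.
  (d) The claim is a contract claim, not an employment claim. The carve-out does not apply: no defendant resides in Quenwick (they reside in Norrow, Holbourne, Holbourne). Condition met.
  (e) The amount in controversy is $67,500, which meets the USD 58,500 floor, which satisfies one of the alternatives. Condition met.
  → All conditions met; jurisdiction exists.
The Provincial Court of Norria:
  (a) The amount in controversy is $67,500, which meets the $61,500 floor, so this disjunct is met. The carve-out does not apply: the operative events occurred in Lorria, not Norria. Met.
  (b) The corporate defendant(s) are organised in Norria, not Harkholm. Not met.
  (c) The claim is a contract claim, not an employment claim — that alternative is enough. Condition met.
  (d) The plaintiff resides in Norrow, which is not Norria, so this disjunct is met. Met.
  → No jurisdiction.
Courts with jurisdiction: the Quenwick Court of Common Pleas — 1 in total.

1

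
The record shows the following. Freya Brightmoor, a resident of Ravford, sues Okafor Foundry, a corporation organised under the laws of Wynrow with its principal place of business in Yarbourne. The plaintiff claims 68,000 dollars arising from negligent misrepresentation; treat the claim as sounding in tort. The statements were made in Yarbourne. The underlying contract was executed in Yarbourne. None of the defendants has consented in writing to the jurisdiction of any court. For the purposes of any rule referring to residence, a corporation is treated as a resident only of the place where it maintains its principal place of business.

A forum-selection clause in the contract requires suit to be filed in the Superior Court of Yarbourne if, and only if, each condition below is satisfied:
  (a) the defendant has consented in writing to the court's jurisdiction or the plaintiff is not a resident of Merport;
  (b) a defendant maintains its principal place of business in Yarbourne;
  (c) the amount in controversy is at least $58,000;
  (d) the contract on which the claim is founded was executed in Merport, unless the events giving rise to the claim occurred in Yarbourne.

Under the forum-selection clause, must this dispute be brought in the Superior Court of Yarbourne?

The Superior Court of Yarbourne:
  (a) The plaintiff resides in Ravford, which is not Merport, so one alternative holds. Condition met.
  (b) Okafor Foundry has its principal place of business in Yarbourne. Met.
  (c) The amount in controversy is $68,000, which meets the $58,000 floor. Met.
  (d) The contract was executed in Yarbourne, not Merport. But the operative events occurred in Yarbourne, and the 'unless' clause therefore excuses the requirement. Condition met.
  → Forum clause is triggered.

Yes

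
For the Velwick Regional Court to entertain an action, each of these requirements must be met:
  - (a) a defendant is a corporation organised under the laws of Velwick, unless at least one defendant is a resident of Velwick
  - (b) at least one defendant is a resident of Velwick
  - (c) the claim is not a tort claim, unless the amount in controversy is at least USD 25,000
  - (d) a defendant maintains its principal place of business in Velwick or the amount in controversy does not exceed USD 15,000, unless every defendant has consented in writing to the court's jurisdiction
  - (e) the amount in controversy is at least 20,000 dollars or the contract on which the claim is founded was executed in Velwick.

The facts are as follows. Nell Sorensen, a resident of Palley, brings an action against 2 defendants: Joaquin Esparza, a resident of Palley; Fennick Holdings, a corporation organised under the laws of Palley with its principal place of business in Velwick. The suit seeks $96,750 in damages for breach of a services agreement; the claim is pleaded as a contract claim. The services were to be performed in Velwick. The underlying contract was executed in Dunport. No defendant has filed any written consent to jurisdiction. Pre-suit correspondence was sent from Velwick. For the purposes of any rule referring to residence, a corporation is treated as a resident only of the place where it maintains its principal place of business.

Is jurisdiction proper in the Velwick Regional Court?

Yes

The Velwick Regional Court:
  (a) The corporate defendant(s) are organised in Palley, not Velwick. However, Fennick Holdings resides in Velwick, so the 'unless' proviso supplies this condition. Met.
  (b) Fennick Holdings resides in Velwick. Condition met.
  (c) The claim is a contract claim, not a tort claim. Condition met.
  (d) Fennick Holdings has its principal place of business in Velwick, so this disjunct is met. Condition met.
  (e) The amount in controversy is 96,750 dollars, which meets the USD 20,000 floor, so this disjunct is met. Met.
  → Every requirement is satisfied — jurisdiction.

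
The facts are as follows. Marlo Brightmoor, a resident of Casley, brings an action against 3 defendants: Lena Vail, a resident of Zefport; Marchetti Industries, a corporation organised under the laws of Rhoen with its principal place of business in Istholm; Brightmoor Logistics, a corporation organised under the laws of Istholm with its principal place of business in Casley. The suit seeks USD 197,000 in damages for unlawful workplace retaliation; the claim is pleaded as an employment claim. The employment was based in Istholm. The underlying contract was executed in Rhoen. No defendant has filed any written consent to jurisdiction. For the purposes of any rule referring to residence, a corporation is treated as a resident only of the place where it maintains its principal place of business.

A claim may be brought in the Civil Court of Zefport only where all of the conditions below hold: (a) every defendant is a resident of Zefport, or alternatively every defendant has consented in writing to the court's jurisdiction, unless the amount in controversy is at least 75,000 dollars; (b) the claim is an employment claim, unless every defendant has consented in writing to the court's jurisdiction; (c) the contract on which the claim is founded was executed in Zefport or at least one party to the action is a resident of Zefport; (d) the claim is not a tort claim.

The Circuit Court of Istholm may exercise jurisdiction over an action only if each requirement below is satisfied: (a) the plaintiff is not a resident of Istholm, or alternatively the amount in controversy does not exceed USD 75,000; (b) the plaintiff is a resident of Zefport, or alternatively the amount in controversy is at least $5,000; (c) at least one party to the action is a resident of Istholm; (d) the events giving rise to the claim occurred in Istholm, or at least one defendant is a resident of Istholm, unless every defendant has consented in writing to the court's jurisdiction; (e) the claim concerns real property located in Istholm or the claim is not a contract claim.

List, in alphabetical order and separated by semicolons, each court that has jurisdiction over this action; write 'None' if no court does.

The Civil Court of Zefport:
  (a) The defendants reside as follows — Lena Vail in Zefport, Marchetti Industries in Istholm, Brightmoor Logistics in Casley — not all in Zefport; no such written consent has been filed — none of the alternatives is met. However, the amount in controversy is $197,000, which meets the $75,000 floor, so the 'unless' proviso supplies this condition. Satisfied.
  (b) The claim is an employment claim. Met.
  (c) Lena Vail resides in Zefport, which satisfies one of the alternatives. Met.
  (d) The claim is an employment claim, not a tort claim. Met.
  → Jurisdiction lies.
The Circuit Court of Istholm:
  (a) The plaintiff resides in Casley, which is not Istholm, so this disjunct is met. Satisfied.
  (b) The amount in controversy is 197,000 dollars, which meets the 5,000 dollars floor, which satisfies one of the alternatives. Met.
  (c) Marchetti Industries resides in Istholm. Met.
  (d) The operative events occurred in Istholm, so one alternative holds. Condition met.
  (e) The claim is an employment claim, not a contract claim, which satisfies one of the alternatives. Condition met.
  → Jurisdiction lies.

the Circuit Court of Istholm; the Civil Court of Zefport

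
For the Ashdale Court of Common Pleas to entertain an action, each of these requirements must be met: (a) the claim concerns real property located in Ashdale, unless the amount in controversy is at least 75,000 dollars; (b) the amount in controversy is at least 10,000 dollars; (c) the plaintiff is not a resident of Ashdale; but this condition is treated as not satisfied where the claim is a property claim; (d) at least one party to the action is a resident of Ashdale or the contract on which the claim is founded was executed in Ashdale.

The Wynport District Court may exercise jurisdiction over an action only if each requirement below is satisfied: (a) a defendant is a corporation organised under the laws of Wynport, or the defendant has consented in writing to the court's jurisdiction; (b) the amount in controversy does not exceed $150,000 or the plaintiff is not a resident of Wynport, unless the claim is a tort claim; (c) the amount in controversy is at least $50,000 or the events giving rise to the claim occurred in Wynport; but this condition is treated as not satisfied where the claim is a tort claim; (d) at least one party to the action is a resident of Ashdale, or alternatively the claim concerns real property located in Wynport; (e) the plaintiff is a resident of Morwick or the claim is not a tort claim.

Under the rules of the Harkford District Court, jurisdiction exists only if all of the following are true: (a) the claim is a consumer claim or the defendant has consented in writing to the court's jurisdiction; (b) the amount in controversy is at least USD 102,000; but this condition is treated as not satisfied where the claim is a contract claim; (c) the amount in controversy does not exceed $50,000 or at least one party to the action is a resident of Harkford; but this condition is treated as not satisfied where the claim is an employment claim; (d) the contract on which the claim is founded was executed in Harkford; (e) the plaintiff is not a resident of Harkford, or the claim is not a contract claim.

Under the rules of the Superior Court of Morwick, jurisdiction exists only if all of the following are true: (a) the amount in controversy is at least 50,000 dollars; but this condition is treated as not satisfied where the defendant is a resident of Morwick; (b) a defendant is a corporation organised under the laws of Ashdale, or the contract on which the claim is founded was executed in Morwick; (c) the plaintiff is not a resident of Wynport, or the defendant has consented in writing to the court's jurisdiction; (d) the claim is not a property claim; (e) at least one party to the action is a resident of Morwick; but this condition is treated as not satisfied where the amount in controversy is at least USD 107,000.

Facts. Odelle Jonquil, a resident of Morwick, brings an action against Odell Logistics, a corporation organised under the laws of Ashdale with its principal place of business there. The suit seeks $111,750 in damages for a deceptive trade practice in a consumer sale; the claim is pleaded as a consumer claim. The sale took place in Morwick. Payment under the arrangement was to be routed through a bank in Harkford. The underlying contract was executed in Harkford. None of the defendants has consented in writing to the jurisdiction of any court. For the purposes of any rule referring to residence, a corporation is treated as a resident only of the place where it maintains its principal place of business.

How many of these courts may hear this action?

The Ashdale Court of Common Pleas:
  (a) The claim does not concern real property. However, the amount in controversy is USD 111,750, which meets the USD 75,000 floor, so the 'unless' proviso supplies this condition. Condition met.
  (b) The amount in controversy is 111,750 dollars, which meets the $10,000 floor. Met.
  (c) The plaintiff resides in Morwick, which is not Ashdale. And the carve-out is inapplicable — the claim is a consumer claim, not a property claim. Met.
  (d) Odell Logistics resides in Ashdale — that alternative is enough. Condition met.
  → Every requirement is satisfied — jurisdiction.
The Wynport District Court:
  (a) The corporate defendant(s) are organised in Ashdale, not Wynport; no such written consent has been filed — no alternative holds. Not satisfied.
  (b) The amount in controversy is $111,750, within the 150,000 dollars ceiling — that alternative is enough. Condition met.
  (c) The amount in controversy is 111,750 dollars, which meets the USD 50,000 floor, which satisfies one of the alternatives. And the carve-out is inapplicable — the claim is a consumer claim, not a tort claim. Condition met.
  (d) Odell Logistics resides in Ashdale, so one alternative holds. Condition met.
  (e) The plaintiff resides in Morwick, so this disjunct is met. Met.
  → Not every requirement is met — no jurisdiction.
The Harkford District Court:
  (a) The claim is a consumer claim, so one alternative holds. Met.
  (b) The amount in controversy is USD 111,750, which meets the 102,000 dollars floor. The exception is not triggered, since the claim is a consumer claim, not a contract claim. Condition met.
  (c) The amount in controversy is USD 111,750, above the $50,000 ceiling; no party resides in Harkford — none of the alternatives is met. Not satisfied.
  (d) The contract was executed in Harkford. Condition met.
  (e) The plaintiff resides in Morwick, which is not Harkford — that alternative is enough. Satisfied.
  → At least one condition fails; no jurisdiction.
The Superior Court of Morwick:
  (a) The amount in controversy is 111,750 dollars, which meets the USD 50,000 floor. The carve-out does not apply: the defendant resides in Ashdale, not Morwick. Condition met.
  (b) Odell Logistics is organised under the laws of Ashdale, which satisfies one of the alternatives. Condition met.
  (c) The plaintiff resides in Morwick, which is not Wynport, which satisfies one of the alternatives. Condition met.
  (d) The claim is a consumer claim, not a property claim. Met.
  (e) Odelle Jonquil resides in Morwick. However, the amount in controversy is 111,750 dollars, which meets the $107,000 floor, which falls within the stated exception and so defeats the condition. Not satisfied.
  → No jurisdiction.
Courts with jurisdiction: the Ashdale Court of Common Pleas — 1 in total.

1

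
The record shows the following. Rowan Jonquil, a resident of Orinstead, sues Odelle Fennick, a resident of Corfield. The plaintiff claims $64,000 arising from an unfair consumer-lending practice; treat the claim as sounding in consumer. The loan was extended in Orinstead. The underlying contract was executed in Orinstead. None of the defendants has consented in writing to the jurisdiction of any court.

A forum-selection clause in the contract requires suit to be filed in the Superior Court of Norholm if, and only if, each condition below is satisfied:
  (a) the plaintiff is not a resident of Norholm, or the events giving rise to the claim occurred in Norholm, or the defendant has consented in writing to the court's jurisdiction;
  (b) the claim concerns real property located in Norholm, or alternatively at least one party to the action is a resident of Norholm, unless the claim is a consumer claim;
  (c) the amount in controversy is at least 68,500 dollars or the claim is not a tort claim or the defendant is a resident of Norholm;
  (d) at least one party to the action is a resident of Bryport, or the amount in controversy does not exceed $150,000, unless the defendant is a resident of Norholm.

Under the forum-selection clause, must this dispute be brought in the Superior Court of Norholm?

Yes

The Superior Court of Norholm:
  (a) The plaintiff resides in Orinstead, which is not Norholm, so this disjunct is met. Satisfied.
  (b) The claim does not concern real property; no party resides in Norholm — every alternative fails. But the claim is a consumer claim, and the 'unless' clause therefore excuses the requirement. Condition met.
  (c) The claim is a consumer claim, not a tort claim, so one alternative holds. Met.
  (d) The amount in controversy is USD 64,000, within the 150,000 dollars ceiling, which satisfies one of the alternatives. Satisfied.
  → Forum clause is triggered.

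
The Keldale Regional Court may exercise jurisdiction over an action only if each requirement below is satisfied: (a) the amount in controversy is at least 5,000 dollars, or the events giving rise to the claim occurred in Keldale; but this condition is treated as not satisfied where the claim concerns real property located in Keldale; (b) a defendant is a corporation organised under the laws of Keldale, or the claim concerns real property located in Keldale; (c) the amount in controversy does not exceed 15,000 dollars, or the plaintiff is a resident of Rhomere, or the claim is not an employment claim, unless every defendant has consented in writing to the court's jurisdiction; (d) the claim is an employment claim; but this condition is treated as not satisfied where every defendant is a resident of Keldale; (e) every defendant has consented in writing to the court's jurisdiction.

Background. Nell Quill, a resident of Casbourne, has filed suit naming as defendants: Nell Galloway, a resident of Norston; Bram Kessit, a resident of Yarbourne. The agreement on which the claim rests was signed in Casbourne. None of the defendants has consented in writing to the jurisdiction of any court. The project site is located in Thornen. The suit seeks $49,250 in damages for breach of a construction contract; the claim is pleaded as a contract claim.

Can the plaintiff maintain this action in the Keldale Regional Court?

The Keldale Regional Court:
  (a) The amount in controversy is 49,250 dollars, which meets the 5,000 dollars floor — that alternative is enough. The exception is not triggered, since the claim does not concern real property. Met.
  (b) No defendant is a corporation; the claim does not concern real property — every alternative fails. Not met.
  (c) The claim is a contract claim, not an employment claim, which satisfies one of the alternatives. Met.
  (d) The claim is a contract claim, not an employment claim. Condition not met.
  (e) No such written consent has been filed. Fails.
  → Not every requirement is met — no jurisdiction.

No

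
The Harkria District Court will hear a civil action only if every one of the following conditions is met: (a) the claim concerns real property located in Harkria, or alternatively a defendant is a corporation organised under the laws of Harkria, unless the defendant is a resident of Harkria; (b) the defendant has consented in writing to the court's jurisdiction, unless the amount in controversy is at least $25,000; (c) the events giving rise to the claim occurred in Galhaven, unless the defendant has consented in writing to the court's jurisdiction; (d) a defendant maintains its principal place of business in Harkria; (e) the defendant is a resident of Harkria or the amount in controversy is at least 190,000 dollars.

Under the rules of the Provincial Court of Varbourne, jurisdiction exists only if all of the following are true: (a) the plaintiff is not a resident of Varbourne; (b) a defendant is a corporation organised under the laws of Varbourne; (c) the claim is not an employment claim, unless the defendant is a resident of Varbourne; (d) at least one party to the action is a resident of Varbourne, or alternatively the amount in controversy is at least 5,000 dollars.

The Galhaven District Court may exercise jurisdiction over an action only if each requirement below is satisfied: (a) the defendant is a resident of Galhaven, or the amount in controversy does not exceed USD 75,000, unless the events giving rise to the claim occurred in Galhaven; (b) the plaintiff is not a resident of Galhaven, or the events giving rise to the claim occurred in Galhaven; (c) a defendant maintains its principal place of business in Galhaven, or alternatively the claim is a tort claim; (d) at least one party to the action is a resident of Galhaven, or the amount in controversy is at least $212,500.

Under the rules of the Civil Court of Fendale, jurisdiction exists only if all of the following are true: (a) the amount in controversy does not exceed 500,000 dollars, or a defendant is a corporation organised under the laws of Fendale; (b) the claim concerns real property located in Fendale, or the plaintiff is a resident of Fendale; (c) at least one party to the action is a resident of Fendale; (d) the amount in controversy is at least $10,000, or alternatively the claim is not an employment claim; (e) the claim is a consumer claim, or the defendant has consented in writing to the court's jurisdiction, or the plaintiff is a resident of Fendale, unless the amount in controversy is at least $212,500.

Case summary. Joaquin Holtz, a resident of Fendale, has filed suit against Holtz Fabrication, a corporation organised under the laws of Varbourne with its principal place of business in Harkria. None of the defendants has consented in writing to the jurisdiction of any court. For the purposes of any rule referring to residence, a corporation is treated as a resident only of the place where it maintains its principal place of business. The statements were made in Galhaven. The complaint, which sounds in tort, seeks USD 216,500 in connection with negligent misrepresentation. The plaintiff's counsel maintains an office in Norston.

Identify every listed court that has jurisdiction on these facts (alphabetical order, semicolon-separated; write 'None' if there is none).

The Harkria District Court:
  (a) The claim does not concern real property; the corporate defendant(s) are organised in Varbourne, not Harkria — none of the alternatives is met. But the defendant resides in Harkria, and the 'unless' clause therefore excuses the requirement. Condition met.
  (b) No such written consent has been filed. But the amount in controversy is USD 216,500, which meets the USD 25,000 floor, and the 'unless' clause therefore excuses the requirement. Condition met.
  (c) The operative events occurred in Galhaven. Satisfied.
  (d) Holtz Fabrication has its principal place of business in Harkria. Satisfied.
  (e) The defendant resides in Harkria, so this disjunct is met. Met.
  → Jurisdiction lies.
The Provincial Court of Varbourne:
  (a) The plaintiff resides in Fendale, which is not Varbourne. Satisfied.
  (b) Holtz Fabrication is organised under the laws of Varbourne. Satisfied.
  (c) The claim is a tort claim, not an employment claim. Condition met.
  (d) The amount in controversy is $216,500, which meets the USD 5,000 floor — that alternative is enough. Met.
  → Jurisdiction lies.
The Galhaven District Court:
  (a) The defendant resides in Harkria, not Galhaven; the amount in controversy is 216,500 dollars, above the 75,000 dollars ceiling — no alternative holds. The proviso rescues it, though: the operative events occurred in Galhaven. Met.
  (b) The plaintiff resides in Fendale, which is not Galhaven — that alternative is enough. Met.
  (c) The claim is a tort claim, so one alternative holds. Met.
  (d) The amount in controversy is 216,500 dollars, which meets the 212,500 dollars floor, so this disjunct is met. Met.
  → Jurisdiction lies.
The Civil Court of Fendale:
  (a) The amount in controversy is 216,500 dollars, within the USD 500,000 ceiling, which satisfies one of the alternatives. Met.
  (b) The plaintiff resides in Fendale, so one alternative holds. Condition met.
  (c) Joaquin Holtz resides in Fendale. Met.
  (d) The amount in controversy is $216,500, which meets the 10,000 dollars floor, so one alternative holds. Condition met.
  (e) The plaintiff resides in Fendale, so one alternative holds. Met.
  → All conditions met; jurisdiction exists.

the Civil Court of Fendale; the Galhaven District Court; the Harkria District Court; the Provincial Court of Varbourne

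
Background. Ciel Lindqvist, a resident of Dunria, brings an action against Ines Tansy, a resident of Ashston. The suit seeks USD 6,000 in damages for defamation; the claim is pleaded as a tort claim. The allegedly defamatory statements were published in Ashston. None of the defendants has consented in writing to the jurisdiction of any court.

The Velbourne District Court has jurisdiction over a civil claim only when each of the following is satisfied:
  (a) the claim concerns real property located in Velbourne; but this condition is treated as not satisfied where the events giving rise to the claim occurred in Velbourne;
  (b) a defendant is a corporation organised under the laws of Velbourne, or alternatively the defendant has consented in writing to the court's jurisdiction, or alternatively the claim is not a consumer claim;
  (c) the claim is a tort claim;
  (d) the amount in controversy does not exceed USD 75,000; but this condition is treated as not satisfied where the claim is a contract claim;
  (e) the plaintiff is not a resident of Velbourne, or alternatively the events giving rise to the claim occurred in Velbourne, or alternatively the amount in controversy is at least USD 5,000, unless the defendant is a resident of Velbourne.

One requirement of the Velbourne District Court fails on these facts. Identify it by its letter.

(a)

The Velbourne District Court:
  (a) The claim does not concern real property. Not met.
  (b) The claim is a tort claim, not a consumer claim, which satisfies one of the alternatives. Satisfied.
  (c) The claim is a tort claim. Satisfied.
  (d) The amount in controversy is USD 6,000, within the USD 75,000 ceiling. And the carve-out is inapplicable — the claim is a tort claim, not a contract claim. Satisfied.
  (e) The plaintiff resides in Dunria, which is not Velbourne — that alternative is enough. Satisfied.
Only condition (a) fails.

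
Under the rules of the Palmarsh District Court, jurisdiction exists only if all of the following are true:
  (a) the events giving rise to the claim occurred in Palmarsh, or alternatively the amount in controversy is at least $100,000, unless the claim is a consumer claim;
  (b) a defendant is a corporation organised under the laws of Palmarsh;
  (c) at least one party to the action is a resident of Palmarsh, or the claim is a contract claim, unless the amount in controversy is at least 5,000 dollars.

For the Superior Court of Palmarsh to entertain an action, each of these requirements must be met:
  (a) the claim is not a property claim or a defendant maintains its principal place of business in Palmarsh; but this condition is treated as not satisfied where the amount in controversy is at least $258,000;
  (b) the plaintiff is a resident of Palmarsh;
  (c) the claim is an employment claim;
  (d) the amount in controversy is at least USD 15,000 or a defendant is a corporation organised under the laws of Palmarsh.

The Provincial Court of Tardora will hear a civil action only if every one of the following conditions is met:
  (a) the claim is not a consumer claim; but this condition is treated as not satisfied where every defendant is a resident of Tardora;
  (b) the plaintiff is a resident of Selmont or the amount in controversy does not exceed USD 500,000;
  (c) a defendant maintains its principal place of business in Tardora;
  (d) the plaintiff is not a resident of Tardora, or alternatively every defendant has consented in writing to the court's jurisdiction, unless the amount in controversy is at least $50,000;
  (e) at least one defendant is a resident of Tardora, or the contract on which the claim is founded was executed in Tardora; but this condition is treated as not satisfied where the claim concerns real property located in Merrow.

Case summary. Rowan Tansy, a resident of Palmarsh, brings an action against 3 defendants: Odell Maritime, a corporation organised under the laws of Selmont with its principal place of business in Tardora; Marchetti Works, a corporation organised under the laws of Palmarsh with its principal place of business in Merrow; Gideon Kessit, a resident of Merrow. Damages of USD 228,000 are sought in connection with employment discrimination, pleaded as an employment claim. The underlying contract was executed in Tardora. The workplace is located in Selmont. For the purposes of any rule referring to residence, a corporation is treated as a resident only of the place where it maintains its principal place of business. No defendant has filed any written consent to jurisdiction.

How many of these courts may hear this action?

3

The Palmarsh District Court:
  (a) The amount in controversy is 228,000 dollars, which meets the USD 100,000 floor, which satisfies one of the alternatives. Condition met.
  (b) Marchetti Works is organised under the laws of Palmarsh. Condition met.
  (c) Rowan Tansy resides in Palmarsh, which satisfies one of the alternatives. Condition met.
  → Every requirement is satisfied — jurisdiction.
The Superior Court of Palmarsh:
  (a) The claim is an employment claim, not a property claim — that alternative is enough. The exception is not triggered, since the amount in controversy is USD 228,000, below the USD 258,000 floor. Satisfied.
  (b) The plaintiff resides in Palmarsh. Satisfied.
  (c) The claim is an employment claim. Condition met.
  (d) The amount in controversy is USD 228,000, which meets the USD 15,000 floor, which satisfies one of the alternatives. Satisfied.
  → All conditions met; jurisdiction exists.
The Provincial Court of Tardora:
  (a) The claim is an employment claim, not a consumer claim. The carve-out does not apply: the defendants reside as follows — Odell Maritime in Tardora, Marchetti Works in Merrow, Gideon Kessit in Merrow — not all in Tardora. Condition met.
  (b) The amount in controversy is 228,000 dollars, within the 500,000 dollars ceiling, which satisfies one of the alternatives. Satisfied.
  (c) Odell Maritime has its principal place of business in Tardora. Condition met.
  (d) The plaintiff resides in Palmarsh, which is not Tardora, so this disjunct is met. Condition met.
  (e) Odell Maritime resides in Tardora, which satisfies one of the alternatives. And the carve-out is inapplicable — the claim does not concern real property. Satisfied.
  → Every requirement is satisfied — jurisdiction.
Courts with jurisdiction: the Palmarsh District Court, the Superior Court of Palmarsh, the Provincial Court of Tardora — 3 in total.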